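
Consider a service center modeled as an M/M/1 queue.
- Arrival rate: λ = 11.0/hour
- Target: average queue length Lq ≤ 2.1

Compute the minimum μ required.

For M/M/1: Lq = λ²/(μ(μ-λ))
Need Lq ≤ 2.1, i.e. μ(μ-λ) ≥ λ²/2.1
μ² - 11.0μ - 121.00/2.1 ≥ 0  →  μ² - 11.0μ - 57.61905 ≥ 0
Quadratic formula (positive root): μ = [λ + √(λ² + 4×57.61905)]/2
Discriminant: 121.00 + 4×57.61905 = 351.4762, √351.4762 = 18.7477
μ ≥ (11.0 + 18.7477)/2 = 14.8738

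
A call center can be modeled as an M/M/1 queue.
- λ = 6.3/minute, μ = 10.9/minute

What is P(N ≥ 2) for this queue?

ρ = λ/μ = 6.3/10.9 = 0.5780
P(N ≥ n) = ρⁿ
P(N ≥ 2) = 0.5780^2
P(N ≥ 2) = 0.3341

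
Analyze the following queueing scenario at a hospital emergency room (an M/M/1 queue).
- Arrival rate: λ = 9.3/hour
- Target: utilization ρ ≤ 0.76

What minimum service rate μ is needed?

ρ = λ/μ, so μ = λ/ρ
μ ≥ 9.3/0.76 = 12.2368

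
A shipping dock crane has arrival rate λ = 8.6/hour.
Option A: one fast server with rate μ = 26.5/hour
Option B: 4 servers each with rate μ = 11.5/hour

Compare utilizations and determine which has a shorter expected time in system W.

Option A: single server μ = 26.5 (M/M/1)
  ρ_A = 8.6/26.5 = 0.3245
  W_A = 1/(μ-λ) = 1/(26.5-8.6) = 1/17.90 = 0.05587

Option B: 4 servers μ = 11.5 (M/M/4)
  ρ_B = λ/(cμ) = 8.6/(4×11.5) = 0.1870
  Offered load a = λ/μ = cρ = 8.6/11.5 = 0.7478
  P₀ = [ Σₙ₌₀^3 aⁿ/n! + a^4/(4!(1-ρ)) ]⁻¹
  Σ = a^0/0! + a^1/1! + a^2/2! + a^3/3! = 1.0000 + 0.74783 + 0.27962 + 0.069703 = 2.0972
  a^4/(4!(1-ρ)) = 0.3128/(24 × 0.8130) = 0.01603
  P₀ = 1/(2.0972 + 0.01603) = 0.4732
  Lq = P₀·a^4·ρ / (4!(1-ρ)²) = 0.47322 × 0.31275 × 0.18696 / (24 × 0.66104) = 0.001744
  Wq_B = Lq/λ = 0.001744/8.6 = 0.0002028
  W_B = Wq_B + 1/μ = 0.0002028 + 0.08696 = 0.08716

Since W_A = 0.05587 < W_B = 0.08716, Option A (single fast server) has the shorter time in system.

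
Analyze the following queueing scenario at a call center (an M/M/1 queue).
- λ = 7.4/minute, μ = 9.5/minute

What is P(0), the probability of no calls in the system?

ρ = λ/μ = 7.4/9.5 = 0.7789
P(0) = 1 - ρ = 1 - 0.7789 = 0.2211
The server is idle 22.11% of the time.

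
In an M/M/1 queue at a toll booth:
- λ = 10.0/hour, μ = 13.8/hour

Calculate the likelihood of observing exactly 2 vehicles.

ρ = λ/μ = 10.0/13.8 = 0.7246
P(n) = (1-ρ)ρⁿ
P(2) = (1-0.7246) × 0.7246^2
P(2) = 0.2754 × 0.5250
P(2) = 0.1446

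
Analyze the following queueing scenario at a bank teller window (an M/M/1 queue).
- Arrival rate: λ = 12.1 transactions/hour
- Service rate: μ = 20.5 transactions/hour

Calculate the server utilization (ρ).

Server utilization: ρ = λ/μ
ρ = 12.1/20.5 = 0.5902
The server is busy 59.02% of the time.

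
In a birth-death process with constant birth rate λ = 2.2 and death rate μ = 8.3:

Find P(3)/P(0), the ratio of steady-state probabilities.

For constant rates: P(n)/P(0) = (λ/μ)^n
P(3)/P(0) = (2.2/8.3)^3 = 0.26506^3 = 0.01862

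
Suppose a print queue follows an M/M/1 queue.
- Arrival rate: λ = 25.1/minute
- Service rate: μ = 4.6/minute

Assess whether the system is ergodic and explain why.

Stability requires ρ = λ/(cμ) < 1
ρ = 25.1/(1 × 4.6) = 25.1/4.60 = 5.4565
Since 5.4565 ≥ 1, the system is UNSTABLE.
Queue grows without bound. Need μ > λ = 25.1.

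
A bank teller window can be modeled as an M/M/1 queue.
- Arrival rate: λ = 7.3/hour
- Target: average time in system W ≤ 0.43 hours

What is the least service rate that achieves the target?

For M/M/1: W = 1/(μ-λ)
Need W ≤ 0.43, so 1/(μ-λ) ≤ 0.43
μ - λ ≥ 1/0.43 = 2.3256
μ ≥ 7.3 + 2.3256 = 9.6256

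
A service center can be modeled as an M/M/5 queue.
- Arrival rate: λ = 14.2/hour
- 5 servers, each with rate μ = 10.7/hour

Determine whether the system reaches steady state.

Stability requires ρ = λ/(cμ) < 1
ρ = 14.2/(5 × 10.7) = 14.2/53.50 = 0.2654
Since 0.2654 < 1, the system is STABLE.
The servers are busy 26.54% of the time.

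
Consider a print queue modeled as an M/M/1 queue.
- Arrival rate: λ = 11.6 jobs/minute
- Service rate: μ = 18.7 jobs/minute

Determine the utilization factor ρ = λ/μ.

Server utilization: ρ = λ/μ
ρ = 11.6/18.7 = 0.6203
The server is busy 62.03% of the time.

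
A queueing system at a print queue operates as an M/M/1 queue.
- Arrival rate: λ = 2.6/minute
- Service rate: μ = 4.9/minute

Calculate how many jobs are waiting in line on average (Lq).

ρ = λ/μ = 2.6/4.9 = 0.5306
For M/M/1: Lq = λ²/(μ(μ-λ))
Lq = 6.76/(4.9 × 2.30)
Lq = 0.5998 jobs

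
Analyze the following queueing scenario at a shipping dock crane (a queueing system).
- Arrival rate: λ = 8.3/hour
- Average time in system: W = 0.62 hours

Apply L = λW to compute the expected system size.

Little's Law: L = λW
L = 8.3 × 0.62 = 5.1460 containers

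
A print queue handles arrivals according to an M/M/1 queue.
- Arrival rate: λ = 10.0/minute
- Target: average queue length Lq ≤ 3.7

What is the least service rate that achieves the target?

For M/M/1: Lq = λ²/(μ(μ-λ))
Need Lq ≤ 3.7, i.e. μ(μ-λ) ≥ λ²/3.7
μ² - 10.0μ - 100.00/3.7 ≥ 0  →  μ² - 10.0μ - 27.02703 ≥ 0
Quadratic formula (positive root): μ = [λ + √(λ² + 4×27.02703)]/2
Discriminant: 100.00 + 4×27.02703 = 208.1081, √208.1081 = 14.4260
μ ≥ (10.0 + 14.4260)/2 = 12.2130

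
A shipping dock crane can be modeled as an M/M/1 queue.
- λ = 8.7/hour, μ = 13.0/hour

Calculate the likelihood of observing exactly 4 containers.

ρ = λ/μ = 8.7/13.0 = 0.66923
P(n) = (1-ρ)ρⁿ
P(4) = (1-0.66923) × 0.66923^4
P(4) = 0.33077 × 0.20059
P(4) = 0.06635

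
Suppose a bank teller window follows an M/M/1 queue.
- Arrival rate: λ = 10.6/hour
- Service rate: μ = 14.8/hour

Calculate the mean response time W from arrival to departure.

First, compute utilization: ρ = λ/μ = 10.6/14.8 = 0.7162
For M/M/1: W = 1/(μ-λ)
W = 1/(14.8-10.6) = 1/4.20
W = 0.2381 hours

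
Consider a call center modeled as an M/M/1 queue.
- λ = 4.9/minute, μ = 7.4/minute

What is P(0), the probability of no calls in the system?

ρ = λ/μ = 4.9/7.4 = 0.6622
P(0) = 1 - ρ = 1 - 0.6622 = 0.3378
The server is idle 33.78% of the time.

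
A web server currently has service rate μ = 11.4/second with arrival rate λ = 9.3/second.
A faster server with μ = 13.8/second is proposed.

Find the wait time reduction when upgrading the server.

System 1: ρ₁ = 9.3/11.4 = 0.8158, W₁ = 1/(11.4-9.3) = 0.47619
System 2: ρ₂ = 9.3/13.8 = 0.6739, W₂ = 1/(13.8-9.3) = 0.22222
Improvement: (W₁-W₂)/W₁ = (0.47619-0.22222)/0.47619 = 53.33%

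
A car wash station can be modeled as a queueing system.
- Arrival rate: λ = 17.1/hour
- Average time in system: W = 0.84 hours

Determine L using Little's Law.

Little's Law: L = λW
L = 17.1 × 0.84 = 14.3640 cars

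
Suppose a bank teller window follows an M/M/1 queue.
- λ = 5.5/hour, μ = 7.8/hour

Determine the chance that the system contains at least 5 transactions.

ρ = λ/μ = 5.5/7.8 = 0.7051
P(N ≥ n) = ρⁿ
P(N ≥ 5) = 0.7051^5
P(N ≥ 5) = 0.1743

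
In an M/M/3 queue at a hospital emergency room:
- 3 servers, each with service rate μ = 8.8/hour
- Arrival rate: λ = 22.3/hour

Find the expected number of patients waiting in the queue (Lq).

Traffic intensity: ρ = λ/(cμ) = 22.3/(3×8.8) = 0.8447
Since ρ = 0.8447 < 1, system is stable.
Offered load a = λ/μ = cρ = 22.3/8.8 = 2.5341
P₀ = [ Σₙ₌₀^2 aⁿ/n! + a^3/(3!(1-ρ)) ]⁻¹
Σ = a^0/0! + a^1/1! + a^2/2! = 1.0000 + 2.5341 + 3.2108 = 6.7449
a^3/(3!(1-ρ)) = 16.2730/(6 × 0.155303) = 17.4637
P₀ = 1/(6.7449 + 17.4637) = 0.04131
Lq = P₀·a^3·ρ / (3!(1-ρ)²) = 0.0413077 × 16.2730 × 0.844697 / (6 × 0.0241190) = 3.9236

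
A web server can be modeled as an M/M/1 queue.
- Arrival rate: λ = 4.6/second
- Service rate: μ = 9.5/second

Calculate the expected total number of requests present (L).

ρ = λ/μ = 4.6/9.5 = 0.4842
For M/M/1: L = λ/(μ-λ)
L = 4.6/(9.5-4.6) = 4.6/4.90
L = 0.9388 requests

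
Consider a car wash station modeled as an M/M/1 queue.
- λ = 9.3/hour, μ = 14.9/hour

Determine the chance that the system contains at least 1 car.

ρ = λ/μ = 9.3/14.9 = 0.6242
P(N ≥ n) = ρⁿ
P(N ≥ 1) = 0.6242^1
P(N ≥ 1) = 0.6242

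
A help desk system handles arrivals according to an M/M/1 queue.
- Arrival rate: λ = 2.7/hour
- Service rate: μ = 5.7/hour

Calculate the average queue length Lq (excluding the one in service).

ρ = λ/μ = 2.7/5.7 = 0.4737
For M/M/1: Lq = λ²/(μ(μ-λ))
Lq = 7.29/(5.7 × 3.00)
Lq = 0.4263 tickets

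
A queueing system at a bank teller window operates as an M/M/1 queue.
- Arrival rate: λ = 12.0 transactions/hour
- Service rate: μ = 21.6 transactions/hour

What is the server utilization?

Server utilization: ρ = λ/μ
ρ = 12.0/21.6 = 0.5556
The server is busy 55.56% of the time.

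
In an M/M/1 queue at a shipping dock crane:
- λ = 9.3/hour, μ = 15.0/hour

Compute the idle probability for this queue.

ρ = λ/μ = 9.3/15.0 = 0.6200
P(0) = 1 - ρ = 1 - 0.6200 = 0.3800
The server is idle 38.00% of the time.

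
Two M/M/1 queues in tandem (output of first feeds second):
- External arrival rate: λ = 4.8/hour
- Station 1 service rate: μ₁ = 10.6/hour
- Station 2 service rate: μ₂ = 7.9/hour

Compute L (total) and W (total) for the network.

By Jackson's theorem, each station behaves as independent M/M/1.
Station 1: ρ₁ = 4.8/10.6 = 0.4528, L₁ = ρ₁/(1-ρ₁) = λ/(μ₁-λ) = 4.8/5.80 = 0.8276
Station 2: ρ₂ = 4.8/7.9 = 0.6076, L₂ = ρ₂/(1-ρ₂) = λ/(μ₂-λ) = 4.8/3.10 = 1.5484
Total: L = L₁ + L₂ = 0.8276 + 1.5484 = 2.3760
W = L/λ = 2.3760/4.8 = 0.4950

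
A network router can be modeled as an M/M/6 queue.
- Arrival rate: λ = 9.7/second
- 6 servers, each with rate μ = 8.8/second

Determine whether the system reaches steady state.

Stability requires ρ = λ/(cμ) < 1
ρ = 9.7/(6 × 8.8) = 9.7/52.80 = 0.1837
Since 0.1837 < 1, the system is STABLE.
The servers are busy 18.37% of the time.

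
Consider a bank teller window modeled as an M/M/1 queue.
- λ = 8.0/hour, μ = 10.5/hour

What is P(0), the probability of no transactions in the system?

ρ = λ/μ = 8.0/10.5 = 0.7619
P(0) = 1 - ρ = 1 - 0.7619 = 0.2381
The server is idle 23.81% of the time.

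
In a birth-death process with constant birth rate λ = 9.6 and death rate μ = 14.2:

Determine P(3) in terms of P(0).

For constant rates: P(n)/P(0) = (λ/μ)^n
P(3)/P(0) = (9.6/14.2)^3 = 0.67606^3 = 0.3090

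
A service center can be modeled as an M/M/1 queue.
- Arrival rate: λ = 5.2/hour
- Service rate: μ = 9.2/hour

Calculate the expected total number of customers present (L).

ρ = λ/μ = 5.2/9.2 = 0.5652
For M/M/1: L = λ/(μ-λ)
L = 5.2/(9.2-5.2) = 5.2/4.00
L = 1.3000 customers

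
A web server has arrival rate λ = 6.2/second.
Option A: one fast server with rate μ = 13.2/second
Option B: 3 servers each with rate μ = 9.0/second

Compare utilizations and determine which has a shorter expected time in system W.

Option A: single server μ = 13.2 (M/M/1)
  ρ_A = 6.2/13.2 = 0.4697
  W_A = 1/(μ-λ) = 1/(13.2-6.2) = 1/7.00 = 0.1429

Option B: 3 servers μ = 9.0 (M/M/3)
  ρ_B = λ/(cμ) = 6.2/(3×9.0) = 0.2296
  Offered load a = λ/μ = cρ = 6.2/9.0 = 0.6889
  P₀ = [ Σₙ₌₀^2 aⁿ/n! + a^3/(3!(1-ρ)) ]⁻¹
  Σ = a^0/0! + a^1/1! + a^2/2! = 1.0000 + 0.6889 + 0.2373 = 1.9262
  a^3/(3!(1-ρ)) = 0.32692/(6 × 0.77037) = 0.07073
  P₀ = 1/(1.9262 + 0.07073) = 0.5008
  Lq = P₀·a^3·ρ / (3!(1-ρ)²) = 0.5008 × 0.3269 × 0.2296 / (6 × 0.5935) = 0.01056
  Wq_B = Lq/λ = 0.01056/6.2 = 0.001703
  W_B = Wq_B + 1/μ = 0.001703 + 0.1111 = 0.1128

Since W_B = 0.1128 < W_A = 0.1429, Option B (multiple servers) has the shorter time in system.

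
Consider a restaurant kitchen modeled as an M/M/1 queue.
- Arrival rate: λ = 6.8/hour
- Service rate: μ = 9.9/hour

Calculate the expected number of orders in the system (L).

ρ = λ/μ = 6.8/9.9 = 0.6869
For M/M/1: L = λ/(μ-λ)
L = 6.8/(9.9-6.8) = 6.8/3.10
L = 2.1935 orders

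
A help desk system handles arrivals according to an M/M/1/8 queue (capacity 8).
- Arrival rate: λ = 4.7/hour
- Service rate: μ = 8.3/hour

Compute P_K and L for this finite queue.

ρ = λ/μ = 4.7/8.3 = 0.56627
P₀ = (1-ρ)/(1-ρ^(K+1)) = (1-0.56627)/(1-0.56627^9) = 0.4337/0.9940 = 0.4363
P_K = P₀×ρ^K = 0.43634 × 0.56627^8 = 0.43634 × 0.010573 = 0.004613
Blocking probability P_8 = 0.004613 (0.46%)
L = ρ[1 - (K+1)ρ^K + Kρ^(K+1)] / [(1-ρ)(1-ρ^(K+1))]
L = 0.56627 × (1 - 9×0.01057 + 8×0.005987) / ((1 - 0.56627) × (1 - 0.005987)) = 1.2514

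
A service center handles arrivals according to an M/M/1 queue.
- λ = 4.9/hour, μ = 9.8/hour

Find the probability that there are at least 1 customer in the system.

ρ = λ/μ = 4.9/9.8 = 0.5000
P(N ≥ n) = ρⁿ
P(N ≥ 1) = 0.5000^1
P(N ≥ 1) = 0.5000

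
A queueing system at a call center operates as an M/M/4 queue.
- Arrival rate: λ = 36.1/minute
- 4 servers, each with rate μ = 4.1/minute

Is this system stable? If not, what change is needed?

Stability requires ρ = λ/(cμ) < 1
ρ = 36.1/(4 × 4.1) = 36.1/16.40 = 2.2012
Since 2.2012 ≥ 1, the system is UNSTABLE.
Need c > λ/μ = 36.1/4.1 = 8.80.
Minimum servers needed: c = 9.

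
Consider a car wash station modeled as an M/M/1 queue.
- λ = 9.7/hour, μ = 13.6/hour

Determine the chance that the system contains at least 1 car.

ρ = λ/μ = 9.7/13.6 = 0.7132
P(N ≥ n) = ρⁿ
P(N ≥ 1) = 0.7132^1
P(N ≥ 1) = 0.7132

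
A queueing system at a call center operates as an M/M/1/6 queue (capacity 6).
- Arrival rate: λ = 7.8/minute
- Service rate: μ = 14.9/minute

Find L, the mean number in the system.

ρ = λ/μ = 7.8/14.9 = 0.52349
P₀ = (1-ρ)/(1-ρ^(K+1)) = (1-0.52349)/(1-0.52349^7) = 0.4765/0.9892 = 0.4817
P_K = P₀×ρ^K = 0.4817 × 0.52349^6 = 0.4817 × 0.02058 = 0.009913
L = ρ[1 - (K+1)ρ^K + Kρ^(K+1)] / [(1-ρ)(1-ρ^(K+1))]
L = 0.52349 × (1 - 7×0.020580 + 6×0.010774) / ((1 - 0.52349) × (1 - 0.010774)) = 1.0224 calls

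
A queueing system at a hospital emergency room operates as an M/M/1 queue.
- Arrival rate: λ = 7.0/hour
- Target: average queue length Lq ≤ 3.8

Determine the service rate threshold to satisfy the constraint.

For M/M/1: Lq = λ²/(μ(μ-λ))
Need Lq ≤ 3.8, i.e. μ(μ-λ) ≥ λ²/3.8
μ² - 7.0μ - 49.00/3.8 ≥ 0  →  μ² - 7.0μ - 12.894737 ≥ 0
Quadratic formula (positive root): μ = [λ + √(λ² + 4×12.894737)]/2
Discriminant: 49.00 + 4×12.894737 = 100.5789, √100.5789 = 10.0289
μ ≥ (7.0 + 10.0289)/2 = 8.5145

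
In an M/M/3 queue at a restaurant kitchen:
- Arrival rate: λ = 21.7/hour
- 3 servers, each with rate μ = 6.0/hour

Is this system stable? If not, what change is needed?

Stability requires ρ = λ/(cμ) < 1
ρ = 21.7/(3 × 6.0) = 21.7/18.00 = 1.2056
Since 1.2056 ≥ 1, the system is UNSTABLE.
Need c > λ/μ = 21.7/6.0 = 3.62.
Minimum servers needed: c = 4.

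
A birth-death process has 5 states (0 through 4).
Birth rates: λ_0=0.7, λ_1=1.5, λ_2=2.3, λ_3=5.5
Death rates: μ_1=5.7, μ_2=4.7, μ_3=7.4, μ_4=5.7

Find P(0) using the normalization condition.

Ratios P(n)/P(0) = (λ₀···λₙ₋₁)/(μ₁···μₙ):
P(1)/P(0) = (0.7)/(5.7) = 0.1228
P(2)/P(0) = (0.7×1.5)/(5.7×4.7) = 0.03919
P(3)/P(0) = (0.7×1.5×2.3)/(5.7×4.7×7.4) = 0.01218
P(4)/P(0) = (0.7×1.5×2.3×5.5)/(5.7×4.7×7.4×5.7) = 0.01175

Normalization: ∑ P(n) = 1
P(0) × (1.0000 + 0.1228 + 0.03919 + 0.01218 + 0.01175) = 1
P(0) × 1.1859 = 1
P(0) = 1/1.1859 = 0.8432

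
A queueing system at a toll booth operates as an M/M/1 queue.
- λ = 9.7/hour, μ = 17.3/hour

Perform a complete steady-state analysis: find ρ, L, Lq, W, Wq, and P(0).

Step 1: ρ = λ/μ = 9.7/17.3 = 0.5607
Step 2: L = λ/(μ-λ) = 9.7/7.60 = 1.2763
Step 3: Lq = λ²/(μ(μ-λ)) = 94.09/(17.3×7.60) = 0.7156
Step 4: W = 1/(μ-λ) = 1/7.60 = 0.13158
Step 5: Wq = λ/(μ(μ-λ)) = 9.7/(17.3×7.60) = 0.07378
Step 6: P(0) = 1-ρ = 0.4393
Verify: L = λW = 9.7×0.13158 = 1.2763 ✔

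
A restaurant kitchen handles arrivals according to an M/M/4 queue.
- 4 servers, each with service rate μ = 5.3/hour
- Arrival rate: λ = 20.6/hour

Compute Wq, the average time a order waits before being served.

Traffic intensity: ρ = λ/(cμ) = 20.6/(4×5.3) = 0.9717
Since ρ = 0.9717 < 1, system is stable.
Offered load a = λ/μ = cρ = 20.6/5.3 = 3.8868
P₀ = [ Σₙ₌₀^3 aⁿ/n! + a^4/(4!(1-ρ)) ]⁻¹
Σ = a^0/0! + a^1/1! + a^2/2! + a^3/3! = 1.0000 + 3.8868 + 7.5536 + 9.7864 = 22.2268
a^4/(4!(1-ρ)) = 228.22615/(24 × 0.028301887) = 335.9996
P₀ = 1/(22.2268 + 335.9996) = 0.002792
Lq = P₀·a^4·ρ / (4!(1-ρ)²) = 0.002791531 × 228.2261 × 0.9716981 / (24 × 0.0008009968) = 32.2031
Wq = Lq/λ = 32.2031/20.6 = 1.5633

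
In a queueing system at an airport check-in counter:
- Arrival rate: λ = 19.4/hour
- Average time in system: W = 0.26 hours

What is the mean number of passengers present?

Little's Law: L = λW
L = 19.4 × 0.26 = 5.0440 passengers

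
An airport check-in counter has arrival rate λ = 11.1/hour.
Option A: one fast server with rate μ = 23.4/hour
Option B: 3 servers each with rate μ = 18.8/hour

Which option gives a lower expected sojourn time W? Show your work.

Option A: single server μ = 23.4 (M/M/1)
  ρ_A = 11.1/23.4 = 0.4744
  W_A = 1/(μ-λ) = 1/(23.4-11.1) = 1/12.30 = 0.08130

Option B: 3 servers μ = 18.8 (M/M/3)
  ρ_B = λ/(cμ) = 11.1/(3×18.8) = 0.1968
  Offered load a = λ/μ = cρ = 11.1/18.8 = 0.5904
  P₀ = [ Σₙ₌₀^2 aⁿ/n! + a^3/(3!(1-ρ)) ]⁻¹
  Σ = a^0/0! + a^1/1! + a^2/2! = 1.0000 + 0.5904 + 0.1743 = 1.7647
  a^3/(3!(1-ρ)) = 0.20582/(6 × 0.80319) = 0.04271
  P₀ = 1/(1.7647 + 0.04271) = 0.5533
  Lq = P₀·a^3·ρ / (3!(1-ρ)²) = 0.5533 × 0.2058 × 0.1968 / (6 × 0.6451) = 0.005790
  Wq_B = Lq/λ = 0.005790/11.1 = 0.0005216
  W_B = Wq_B + 1/μ = 0.0005216 + 0.05319 = 0.05371

Since W_B = 0.05371 < W_A = 0.08130, Option B (multiple servers) has the shorter time in system.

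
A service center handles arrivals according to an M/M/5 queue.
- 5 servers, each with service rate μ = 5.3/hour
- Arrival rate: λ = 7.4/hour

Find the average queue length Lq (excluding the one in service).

Traffic intensity: ρ = λ/(cμ) = 7.4/(5×5.3) = 0.2792
Since ρ = 0.2792 < 1, system is stable.
Offered load a = λ/μ = cρ = 7.4/5.3 = 1.3962
P₀ = [ Σₙ₌₀^4 aⁿ/n! + a^5/(5!(1-ρ)) ]⁻¹
Σ = a^0/0! + a^1/1! + a^2/2! + a^3/3! + a^4/4! = 1.0000 + 1.3962 + 0.97472 + 0.45365 + 0.15835 = 3.9829
a^5/(5!(1-ρ)) = 5.3061/(120 × 0.7208) = 0.06135
P₀ = 1/(3.9829 + 0.06135) = 0.2473
Lq = P₀·a^5·ρ / (5!(1-ρ)²) = 0.2473 × 5.3061 × 0.2792 / (120 × 0.5195) = 0.005877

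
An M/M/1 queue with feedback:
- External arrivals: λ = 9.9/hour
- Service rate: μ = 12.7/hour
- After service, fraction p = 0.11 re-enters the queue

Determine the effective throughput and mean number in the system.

Effective arrival rate: λ_eff = λ/(1-p) = 9.9/(1-0.11) = 9.9/0.89 = 11.1236
ρ = λ_eff/μ = 11.1236/12.7 = 0.875874
L = ρ/(1-ρ) = 0.875874/(1-0.875874) = 7.0563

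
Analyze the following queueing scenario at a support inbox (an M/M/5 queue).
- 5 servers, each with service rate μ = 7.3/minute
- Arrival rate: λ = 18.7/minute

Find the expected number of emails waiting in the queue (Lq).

Traffic intensity: ρ = λ/(cμ) = 18.7/(5×7.3) = 0.5123
Since ρ = 0.5123 < 1, system is stable.
Offered load a = λ/μ = cρ = 18.7/7.3 = 2.5616
P₀ = [ Σₙ₌₀^4 aⁿ/n! + a^5/(5!(1-ρ)) ]⁻¹
Σ = a^0/0! + a^1/1! + a^2/2! + a^3/3! + a^4/4! = 1.0000 + 2.5616 + 3.2810 + 2.8016 + 1.7942 = 11.4384
a^5/(5!(1-ρ)) = 110.3046/(120 × 0.48767) = 1.8849
P₀ = 1/(11.4384 + 1.8849) = 0.07506
Lq = P₀·a^5·ρ / (5!(1-ρ)²) = 0.07506 × 110.3046 × 0.5123 / (120 × 0.2378) = 0.1486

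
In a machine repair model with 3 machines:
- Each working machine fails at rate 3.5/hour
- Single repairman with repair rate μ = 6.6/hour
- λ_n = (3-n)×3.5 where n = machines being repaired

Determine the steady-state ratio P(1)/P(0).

P(1)/P(0) = ∏_{i=0}^{1-1} λ_i/μ_{i+1}
= (3-0)×3.5/6.6
= 1.5909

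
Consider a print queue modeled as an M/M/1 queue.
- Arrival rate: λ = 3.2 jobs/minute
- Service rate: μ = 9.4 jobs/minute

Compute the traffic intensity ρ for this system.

Server utilization: ρ = λ/μ
ρ = 3.2/9.4 = 0.3404
The server is busy 34.04% of the time.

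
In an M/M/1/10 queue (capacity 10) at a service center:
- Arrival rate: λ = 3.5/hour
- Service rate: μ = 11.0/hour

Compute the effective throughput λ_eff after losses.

ρ = λ/μ = 3.5/11.0 = 0.31818
P₀ = (1-ρ)/(1-ρ^(K+1)) = (1-0.31818)/(1-0.31818^11) = 0.6818/1.0000 = 0.6818
P_K = P₀×ρ^K = 0.68182 × 0.31818^10 = 0.68182 × 0.000010635 = 0.000007251
λ_eff = λ(1-P_K) = 3.5 × (1 - 0.000007251) = 3.5 × 1.0000 = 3.5000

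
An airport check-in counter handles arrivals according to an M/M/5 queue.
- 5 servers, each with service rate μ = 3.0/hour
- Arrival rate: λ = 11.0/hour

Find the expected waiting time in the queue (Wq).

Traffic intensity: ρ = λ/(cμ) = 11.0/(5×3.0) = 0.7333
Since ρ = 0.7333 < 1, system is stable.
Offered load a = λ/μ = cρ = 11.0/3.0 = 3.6667
P₀ = [ Σₙ₌₀^4 aⁿ/n! + a^5/(5!(1-ρ)) ]⁻¹
Σ = a^0/0! + a^1/1! + a^2/2! + a^3/3! + a^4/4! = 1.0000 + 3.6667 + 6.7222 + 8.2160 + 7.5314 = 27.1363
a^5/(5!(1-ρ)) = 662.7613/(120 × 0.266667) = 20.7113
P₀ = 1/(27.1363 + 20.7113) = 0.02090
Lq = P₀·a^5·ρ / (5!(1-ρ)²) = 0.020900 × 662.7613 × 0.73333 / (120 × 0.071111) = 1.1904
Wq = Lq/λ = 1.1904/11.0 = 0.1082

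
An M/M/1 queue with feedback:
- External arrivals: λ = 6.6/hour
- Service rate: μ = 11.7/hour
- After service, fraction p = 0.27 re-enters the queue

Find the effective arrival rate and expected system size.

Effective arrival rate: λ_eff = λ/(1-p) = 6.6/(1-0.27) = 6.6/0.73 = 9.041096
ρ = λ_eff/μ = 9.041096/11.7 = 0.772743
L = ρ/(1-ρ) = 0.772743/(1-0.772743) = 3.4003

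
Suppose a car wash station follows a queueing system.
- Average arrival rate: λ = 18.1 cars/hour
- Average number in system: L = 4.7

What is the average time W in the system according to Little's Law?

Little's Law: L = λW, so W = L/λ
W = 4.7/18.1 = 0.2597 hours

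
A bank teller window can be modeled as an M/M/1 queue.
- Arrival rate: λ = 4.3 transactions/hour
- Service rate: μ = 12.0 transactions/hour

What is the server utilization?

Server utilization: ρ = λ/μ
ρ = 4.3/12.0 = 0.3583
The server is busy 35.83% of the time.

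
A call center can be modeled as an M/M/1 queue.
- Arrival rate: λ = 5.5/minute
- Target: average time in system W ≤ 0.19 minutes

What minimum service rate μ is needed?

For M/M/1: W = 1/(μ-λ)
Need W ≤ 0.19, so 1/(μ-λ) ≤ 0.19
μ - λ ≥ 1/0.19 = 5.2632
μ ≥ 5.5 + 5.2632 = 10.7632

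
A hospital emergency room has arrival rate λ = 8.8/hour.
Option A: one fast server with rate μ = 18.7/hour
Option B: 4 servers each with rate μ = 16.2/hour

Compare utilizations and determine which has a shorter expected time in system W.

Option A: single server μ = 18.7 (M/M/1)
  ρ_A = 8.8/18.7 = 0.4706
  W_A = 1/(μ-λ) = 1/(18.7-8.8) = 1/9.90 = 0.1010

Option B: 4 servers μ = 16.2 (M/M/4)
  ρ_B = λ/(cμ) = 8.8/(4×16.2) = 0.1358
  Offered load a = λ/μ = cρ = 8.8/16.2 = 0.5432
  P₀ = [ Σₙ₌₀^3 aⁿ/n! + a^4/(4!(1-ρ)) ]⁻¹
  Σ = a^0/0! + a^1/1! + a^2/2! + a^3/3! = 1.0000 + 0.54321 + 0.14754 + 0.026715 = 1.7175
  a^4/(4!(1-ρ)) = 0.08707/(24 × 0.8642) = 0.004198
  P₀ = 1/(1.7175 + 0.004198) = 0.5808
  Lq = P₀·a^4·ρ / (4!(1-ρ)²) = 0.5808 × 0.08707 × 0.1358 / (24 × 0.7468) = 0.0003832
  Wq_B = Lq/λ = 0.00038317/8.8 = 0.00004354
  W_B = Wq_B + 1/μ = 0.00004354 + 0.06173 = 0.06177

Since W_B = 0.06177 < W_A = 0.1010, Option B (multiple servers) has the shorter time in system.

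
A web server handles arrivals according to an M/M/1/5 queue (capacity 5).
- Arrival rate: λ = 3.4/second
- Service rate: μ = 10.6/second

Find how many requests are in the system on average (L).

ρ = λ/μ = 3.4/10.6 = 0.32075
P₀ = (1-ρ)/(1-ρ^(K+1)) = (1-0.32075)/(1-0.32075^6) = 0.6793/0.9989 = 0.6800
P_K = P₀×ρ^K = 0.6800 × 0.32075^5 = 0.6800 × 0.003395 = 0.002309
L = ρ[1 - (K+1)ρ^K + Kρ^(K+1)] / [(1-ρ)(1-ρ^(K+1))]
L = 0.32075 × (1 - 6×0.003395 + 5×0.001089) / ((1 - 0.32075) × (1 - 0.001089)) = 0.4657 requests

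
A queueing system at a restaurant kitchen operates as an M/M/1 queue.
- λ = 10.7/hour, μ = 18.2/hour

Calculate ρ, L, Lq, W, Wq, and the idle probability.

Step 1: ρ = λ/μ = 10.7/18.2 = 0.5879
Step 2: L = λ/(μ-λ) = 10.7/7.50 = 1.4267
Step 3: Lq = λ²/(μ(μ-λ)) = 114.49/(18.2×7.50) = 0.8388
Step 4: W = 1/(μ-λ) = 1/7.50 = 0.133333
Step 5: Wq = λ/(μ(μ-λ)) = 10.7/(18.2×7.50) = 0.07839
Step 6: P(0) = 1-ρ = 0.4121
Verify: L = λW = 10.7×0.133333 = 1.4267 ✔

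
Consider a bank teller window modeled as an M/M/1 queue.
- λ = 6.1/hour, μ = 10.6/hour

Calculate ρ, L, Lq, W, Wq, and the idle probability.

Step 1: ρ = λ/μ = 6.1/10.6 = 0.5755
Step 2: L = λ/(μ-λ) = 6.1/4.50 = 1.3556
Step 3: Lq = λ²/(μ(μ-λ)) = 37.21/(10.6×4.50) = 0.7801
Step 4: W = 1/(μ-λ) = 1/4.50 = 0.222222
Step 5: Wq = λ/(μ(μ-λ)) = 6.1/(10.6×4.50) = 0.1279
Step 6: P(0) = 1-ρ = 0.4245
Verify: L = λW = 6.1×0.222222 = 1.3556 ✔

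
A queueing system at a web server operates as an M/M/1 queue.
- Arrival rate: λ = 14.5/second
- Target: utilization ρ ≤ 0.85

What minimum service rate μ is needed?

ρ = λ/μ, so μ = λ/ρ
μ ≥ 14.5/0.85 = 17.0588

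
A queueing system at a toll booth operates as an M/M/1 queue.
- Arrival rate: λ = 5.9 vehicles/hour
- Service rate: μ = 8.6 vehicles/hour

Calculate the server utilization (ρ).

Server utilization: ρ = λ/μ
ρ = 5.9/8.6 = 0.6860
The server is busy 68.60% of the time.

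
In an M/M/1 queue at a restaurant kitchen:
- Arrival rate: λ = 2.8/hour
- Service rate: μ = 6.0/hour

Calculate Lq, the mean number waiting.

ρ = λ/μ = 2.8/6.0 = 0.4667
For M/M/1: Lq = λ²/(μ(μ-λ))
Lq = 7.84/(6.0 × 3.20)
Lq = 0.4083 orders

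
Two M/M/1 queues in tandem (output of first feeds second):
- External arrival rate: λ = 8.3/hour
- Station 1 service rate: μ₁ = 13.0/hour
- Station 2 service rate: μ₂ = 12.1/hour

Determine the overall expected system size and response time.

By Jackson's theorem, each station behaves as independent M/M/1.
Station 1: ρ₁ = 8.3/13.0 = 0.6385, L₁ = ρ₁/(1-ρ₁) = λ/(μ₁-λ) = 8.3/4.70 = 1.7660
Station 2: ρ₂ = 8.3/12.1 = 0.6860, L₂ = ρ₂/(1-ρ₂) = λ/(μ₂-λ) = 8.3/3.80 = 2.1842
Total: L = L₁ + L₂ = 1.7660 + 2.1842 = 3.9502
W = L/λ = 3.9502/8.3 = 0.4759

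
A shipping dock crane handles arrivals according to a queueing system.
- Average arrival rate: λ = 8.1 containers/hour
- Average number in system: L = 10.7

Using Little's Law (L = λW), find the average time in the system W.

Little's Law: L = λW, so W = L/λ
W = 10.7/8.1 = 1.3210 hours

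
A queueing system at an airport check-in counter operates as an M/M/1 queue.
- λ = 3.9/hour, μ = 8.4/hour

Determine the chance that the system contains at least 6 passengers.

ρ = λ/μ = 3.9/8.4 = 0.4643
P(N ≥ n) = ρⁿ
P(N ≥ 6) = 0.4643^6
P(N ≥ 6) = 0.01002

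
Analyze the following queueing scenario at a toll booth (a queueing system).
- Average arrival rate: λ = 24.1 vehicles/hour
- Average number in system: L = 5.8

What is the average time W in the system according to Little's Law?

Little's Law: L = λW, so W = L/λ
W = 5.8/24.1 = 0.2407 hours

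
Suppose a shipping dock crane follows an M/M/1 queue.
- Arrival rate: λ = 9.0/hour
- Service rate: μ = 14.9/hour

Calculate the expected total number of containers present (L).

ρ = λ/μ = 9.0/14.9 = 0.6040
For M/M/1: L = λ/(μ-λ)
L = 9.0/(14.9-9.0) = 9.0/5.90
L = 1.5254 containers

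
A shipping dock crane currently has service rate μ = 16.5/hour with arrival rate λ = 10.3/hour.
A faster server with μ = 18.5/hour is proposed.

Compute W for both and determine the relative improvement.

System 1: ρ₁ = 10.3/16.5 = 0.6242, W₁ = 1/(16.5-10.3) = 0.16129
System 2: ρ₂ = 10.3/18.5 = 0.5568, W₂ = 1/(18.5-10.3) = 0.12195
Improvement: (W₁-W₂)/W₁ = (0.16129-0.12195)/0.16129 = 24.39%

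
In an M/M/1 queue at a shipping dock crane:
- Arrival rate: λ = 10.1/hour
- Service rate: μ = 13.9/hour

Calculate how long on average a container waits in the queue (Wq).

First, compute utilization: ρ = λ/μ = 10.1/13.9 = 0.7266
For M/M/1: Wq = λ/(μ(μ-λ))
Wq = 10.1/(13.9 × (13.9-10.1))
Wq = 10.1/(13.9 × 3.80)
Wq = 0.1912 hours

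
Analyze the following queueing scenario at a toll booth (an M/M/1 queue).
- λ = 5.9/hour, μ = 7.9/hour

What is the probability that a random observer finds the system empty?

ρ = λ/μ = 5.9/7.9 = 0.7468
P(0) = 1 - ρ = 1 - 0.7468 = 0.2532
The server is idle 25.32% of the time.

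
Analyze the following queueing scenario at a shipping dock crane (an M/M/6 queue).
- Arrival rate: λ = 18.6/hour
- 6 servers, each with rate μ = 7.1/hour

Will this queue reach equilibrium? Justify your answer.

Stability requires ρ = λ/(cμ) < 1
ρ = 18.6/(6 × 7.1) = 18.6/42.60 = 0.4366
Since 0.4366 < 1, the system is STABLE.
The servers are busy 43.66% of the time.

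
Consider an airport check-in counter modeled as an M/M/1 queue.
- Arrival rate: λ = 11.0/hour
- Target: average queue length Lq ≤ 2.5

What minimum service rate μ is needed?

For M/M/1: Lq = λ²/(μ(μ-λ))
Need Lq ≤ 2.5, i.e. μ(μ-λ) ≥ λ²/2.5
μ² - 11.0μ - 121.00/2.5 ≥ 0  →  μ² - 11.0μ - 48.4000 ≥ 0
Quadratic formula (positive root): μ = [λ + √(λ² + 4×48.4000)]/2
Discriminant: 121.00 + 4×48.4000 = 314.6000, √314.6000 = 17.7370
μ ≥ (11.0 + 17.7370)/2 = 14.3685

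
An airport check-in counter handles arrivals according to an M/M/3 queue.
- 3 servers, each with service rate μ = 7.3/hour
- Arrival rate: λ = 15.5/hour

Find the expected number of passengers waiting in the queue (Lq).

Traffic intensity: ρ = λ/(cμ) = 15.5/(3×7.3) = 0.7078
Since ρ = 0.7078 < 1, system is stable.
Offered load a = λ/μ = cρ = 15.5/7.3 = 2.1233
P₀ = [ Σₙ₌₀^2 aⁿ/n! + a^3/(3!(1-ρ)) ]⁻¹
Σ = a^0/0! + a^1/1! + a^2/2! = 1.0000 + 2.1233 + 2.2542 = 5.3775
a^3/(3!(1-ρ)) = 9.5725/(6 × 0.29224) = 5.4593
P₀ = 1/(5.3775 + 5.4593) = 0.09228
Lq = P₀·a^3·ρ / (3!(1-ρ)²) = 0.092278 × 9.5725 × 0.70776 / (6 × 0.085403) = 1.2201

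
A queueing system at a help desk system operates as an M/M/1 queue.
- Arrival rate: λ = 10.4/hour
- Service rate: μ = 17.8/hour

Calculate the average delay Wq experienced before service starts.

First, compute utilization: ρ = λ/μ = 10.4/17.8 = 0.5843
For M/M/1: Wq = λ/(μ(μ-λ))
Wq = 10.4/(17.8 × (17.8-10.4))
Wq = 10.4/(17.8 × 7.40)
Wq = 0.07896 hours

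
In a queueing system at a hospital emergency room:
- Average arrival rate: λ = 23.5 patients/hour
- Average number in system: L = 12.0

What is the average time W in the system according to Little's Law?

Little's Law: L = λW, so W = L/λ
W = 12.0/23.5 = 0.5106 hours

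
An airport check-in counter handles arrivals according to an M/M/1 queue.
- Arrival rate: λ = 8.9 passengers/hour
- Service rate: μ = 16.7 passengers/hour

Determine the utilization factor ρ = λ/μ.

Server utilization: ρ = λ/μ
ρ = 8.9/16.7 = 0.5329
The server is busy 53.29% of the time.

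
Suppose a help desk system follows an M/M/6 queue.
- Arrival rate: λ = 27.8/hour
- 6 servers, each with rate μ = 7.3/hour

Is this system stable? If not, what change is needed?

Stability requires ρ = λ/(cμ) < 1
ρ = 27.8/(6 × 7.3) = 27.8/43.80 = 0.6347
Since 0.6347 < 1, the system is STABLE.
The servers are busy 63.47% of the time.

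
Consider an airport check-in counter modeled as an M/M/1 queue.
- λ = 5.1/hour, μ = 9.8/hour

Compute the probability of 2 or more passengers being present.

ρ = λ/μ = 5.1/9.8 = 0.5204
P(N ≥ n) = ρⁿ
P(N ≥ 2) = 0.5204^2
P(N ≥ 2) = 0.2708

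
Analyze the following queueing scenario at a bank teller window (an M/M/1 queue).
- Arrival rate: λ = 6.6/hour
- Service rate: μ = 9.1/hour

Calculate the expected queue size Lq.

ρ = λ/μ = 6.6/9.1 = 0.7253
For M/M/1: Lq = λ²/(μ(μ-λ))
Lq = 43.56/(9.1 × 2.50)
Lq = 1.9147 transactions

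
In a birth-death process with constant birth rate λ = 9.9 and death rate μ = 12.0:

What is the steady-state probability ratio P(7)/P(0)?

For constant rates: P(n)/P(0) = (λ/μ)^n
P(7)/P(0) = (9.9/12.0)^7 = 0.8250^7 = 0.2601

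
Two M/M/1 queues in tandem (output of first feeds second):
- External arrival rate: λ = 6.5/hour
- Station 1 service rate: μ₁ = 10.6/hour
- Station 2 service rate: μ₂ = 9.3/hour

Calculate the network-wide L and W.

By Jackson's theorem, each station behaves as independent M/M/1.
Station 1: ρ₁ = 6.5/10.6 = 0.6132, L₁ = ρ₁/(1-ρ₁) = λ/(μ₁-λ) = 6.5/4.10 = 1.5854
Station 2: ρ₂ = 6.5/9.3 = 0.6989, L₂ = ρ₂/(1-ρ₂) = λ/(μ₂-λ) = 6.5/2.80 = 2.3214
Total: L = L₁ + L₂ = 1.5854 + 2.3214 = 3.9068
W = L/λ = 3.9068/6.5 = 0.6010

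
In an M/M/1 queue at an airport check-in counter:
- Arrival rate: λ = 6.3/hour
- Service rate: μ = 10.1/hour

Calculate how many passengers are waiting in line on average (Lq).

ρ = λ/μ = 6.3/10.1 = 0.6238
For M/M/1: Lq = λ²/(μ(μ-λ))
Lq = 39.69/(10.1 × 3.80)
Lq = 1.0341 passengers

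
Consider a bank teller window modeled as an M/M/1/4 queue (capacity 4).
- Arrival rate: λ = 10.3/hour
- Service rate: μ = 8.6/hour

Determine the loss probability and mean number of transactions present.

ρ = λ/μ = 10.3/8.6 = 1.1977
P₀ = (1-ρ)/(1-ρ^(K+1)) = (1-1.1977)/(1-1.1977^5) = -0.1977/-1.4646 = 0.1350
P_K = P₀×ρ^K = 0.1350 × 1.1977^4 = 0.1350 × 2.0577 = 0.2778
Blocking probability P_4 = 0.2778 (27.78%)
L = ρ[1 - (K+1)ρ^K + Kρ^(K+1)] / [(1-ρ)(1-ρ^(K+1))]
L = 1.1977 × (1 - 5×2.057748 + 4×2.464565) / ((1 - 1.1977) × (1 - 2.464565)) = 2.3558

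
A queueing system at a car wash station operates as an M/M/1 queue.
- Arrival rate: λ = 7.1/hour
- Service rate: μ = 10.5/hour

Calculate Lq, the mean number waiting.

ρ = λ/μ = 7.1/10.5 = 0.6762
For M/M/1: Lq = λ²/(μ(μ-λ))
Lq = 50.41/(10.5 × 3.40)
Lq = 1.4120 cars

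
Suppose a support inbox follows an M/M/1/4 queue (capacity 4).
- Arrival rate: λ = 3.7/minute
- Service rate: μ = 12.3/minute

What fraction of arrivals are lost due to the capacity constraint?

ρ = λ/μ = 3.7/12.3 = 0.30081
P₀ = (1-ρ)/(1-ρ^(K+1)) = (1-0.30081)/(1-0.30081^5) = 0.69919/0.99754 = 0.7009
P_K = P₀×ρ^K = 0.7009 × 0.30081^4 = 0.7009 × 0.008188 = 0.005739
Blocking probability = 0.57%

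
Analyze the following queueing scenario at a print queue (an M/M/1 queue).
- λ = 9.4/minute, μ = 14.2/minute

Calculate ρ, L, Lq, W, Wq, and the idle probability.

Step 1: ρ = λ/μ = 9.4/14.2 = 0.6620
Step 2: L = λ/(μ-λ) = 9.4/4.80 = 1.9583
Step 3: Lq = λ²/(μ(μ-λ)) = 88.36/(14.2×4.80) = 1.2964
Step 4: W = 1/(μ-λ) = 1/4.80 = 0.20833
Step 5: Wq = λ/(μ(μ-λ)) = 9.4/(14.2×4.80) = 0.1379
Step 6: P(0) = 1-ρ = 0.3380
Verify: L = λW = 9.4×0.20833 = 1.9583 ✔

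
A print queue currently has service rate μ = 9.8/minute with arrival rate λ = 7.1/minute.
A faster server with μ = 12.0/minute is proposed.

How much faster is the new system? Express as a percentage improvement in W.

System 1: ρ₁ = 7.1/9.8 = 0.7245, W₁ = 1/(9.8-7.1) = 0.3704
System 2: ρ₂ = 7.1/12.0 = 0.5917, W₂ = 1/(12.0-7.1) = 0.2041
Improvement: (W₁-W₂)/W₁ = (0.3704-0.2041)/0.3704 = 44.90%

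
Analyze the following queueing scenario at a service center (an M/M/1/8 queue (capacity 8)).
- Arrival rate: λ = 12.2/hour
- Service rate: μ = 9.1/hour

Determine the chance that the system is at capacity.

ρ = λ/μ = 12.2/9.1 = 1.34066
P₀ = (1-ρ)/(1-ρ^(K+1)) = (1-1.34066)/(1-1.34066^9) = -0.3407/-12.9916 = 0.02622
P_K = P₀×ρ^K = 0.026222 × 1.34066^8 = 0.026222 × 10.4364 = 0.2737
Blocking probability = 27.37%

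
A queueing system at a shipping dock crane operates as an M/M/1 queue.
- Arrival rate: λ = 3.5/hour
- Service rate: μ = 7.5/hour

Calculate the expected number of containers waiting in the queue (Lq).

ρ = λ/μ = 3.5/7.5 = 0.4667
For M/M/1: Lq = λ²/(μ(μ-λ))
Lq = 12.25/(7.5 × 4.00)
Lq = 0.4083 containers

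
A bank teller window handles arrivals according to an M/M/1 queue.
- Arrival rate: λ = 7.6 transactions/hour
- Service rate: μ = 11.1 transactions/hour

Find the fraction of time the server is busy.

Server utilization: ρ = λ/μ
ρ = 7.6/11.1 = 0.6847
The server is busy 68.47% of the time.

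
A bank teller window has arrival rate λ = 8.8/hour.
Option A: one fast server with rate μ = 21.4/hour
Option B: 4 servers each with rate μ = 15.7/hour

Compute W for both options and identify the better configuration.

Option A: single server μ = 21.4 (M/M/1)
  ρ_A = 8.8/21.4 = 0.4112
  W_A = 1/(μ-λ) = 1/(21.4-8.8) = 1/12.60 = 0.07937

Option B: 4 servers μ = 15.7 (M/M/4)
  ρ_B = λ/(cμ) = 8.8/(4×15.7) = 0.1401
  Offered load a = λ/μ = cρ = 8.8/15.7 = 0.5605
  P₀ = [ Σₙ₌₀^3 aⁿ/n! + a^4/(4!(1-ρ)) ]⁻¹
  Σ = a^0/0! + a^1/1! + a^2/2! + a^3/3! = 1.0000 + 0.56051 + 0.15709 + 0.029349 = 1.7469
  a^4/(4!(1-ρ)) = 0.09870/(24 × 0.8599) = 0.004783
  P₀ = 1/(1.7469 + 0.004783) = 0.5709
  Lq = P₀·a^4·ρ / (4!(1-ρ)²) = 0.5709 × 0.09870 × 0.1401 / (24 × 0.7394) = 0.0004449
  Wq_B = Lq/λ = 0.0004449/8.8 = 0.00005056
  W_B = Wq_B + 1/μ = 0.00005056 + 0.06369 = 0.06374

Since W_B = 0.06374 < W_A = 0.07937, Option B (multiple servers) has the shorter time in system.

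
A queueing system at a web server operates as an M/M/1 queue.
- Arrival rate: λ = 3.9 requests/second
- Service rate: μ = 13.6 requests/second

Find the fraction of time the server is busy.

Server utilization: ρ = λ/μ
ρ = 3.9/13.6 = 0.2868
The server is busy 28.68% of the time.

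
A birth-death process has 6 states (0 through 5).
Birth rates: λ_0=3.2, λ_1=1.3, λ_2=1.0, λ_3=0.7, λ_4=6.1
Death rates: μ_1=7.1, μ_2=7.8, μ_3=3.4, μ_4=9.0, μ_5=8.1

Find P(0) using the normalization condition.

Ratios P(n)/P(0) = (λ₀···λₙ₋₁)/(μ₁···μₙ):
P(1)/P(0) = (3.2)/(7.1) = 0.4507
P(2)/P(0) = (3.2×1.3)/(7.1×7.8) = 0.07512
P(3)/P(0) = (3.2×1.3×1.0)/(7.1×7.8×3.4) = 0.02209
P(4)/P(0) = (3.2×1.3×1.0×0.7)/(7.1×7.8×3.4×9.0) = 0.001718
P(5)/P(0) = (3.2×1.3×1.0×0.7×6.1)/(7.1×7.8×3.4×9.0×8.1) = 0.001294

Normalization: ∑ P(n) = 1
P(0) × (1.0000 + 0.4507 + 0.07512 + 0.02209 + 0.001718 + 0.001294) = 1
P(0) × 1.5509 = 1
P(0) = 1/1.5509 = 0.6448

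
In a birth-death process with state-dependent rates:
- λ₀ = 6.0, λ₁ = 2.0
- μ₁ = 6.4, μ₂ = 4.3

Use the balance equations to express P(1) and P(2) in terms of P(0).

Balance equations:
State 0: λ₀P₀ = μ₁P₁ → P₁ = (λ₀/μ₁)P₀ = (6.0/6.4)P₀ = 0.9375P₀
State 1: P₂ = (λ₀λ₁)/(μ₁μ₂)P₀ = (6.0×2.0)/(6.4×4.3)P₀ = 0.4360P₀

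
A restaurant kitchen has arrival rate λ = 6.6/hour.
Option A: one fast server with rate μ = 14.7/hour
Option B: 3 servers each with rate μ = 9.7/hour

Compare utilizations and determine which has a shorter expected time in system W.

Option A: single server μ = 14.7 (M/M/1)
  ρ_A = 6.6/14.7 = 0.4490
  W_A = 1/(μ-λ) = 1/(14.7-6.6) = 1/8.10 = 0.1235

Option B: 3 servers μ = 9.7 (M/M/3)
  ρ_B = λ/(cμ) = 6.6/(3×9.7) = 0.2268
  Offered load a = λ/μ = cρ = 6.6/9.7 = 0.6804
  P₀ = [ Σₙ₌₀^2 aⁿ/n! + a^3/(3!(1-ρ)) ]⁻¹
  Σ = a^0/0! + a^1/1! + a^2/2! = 1.0000 + 0.6804 + 0.2315 = 1.9119
  a^3/(3!(1-ρ)) = 0.3150/(6 × 0.7732) = 0.06790
  P₀ = 1/(1.9119 + 0.06790) = 0.5051
  Lq = P₀·a^3·ρ / (3!(1-ρ)²) = 0.5051 × 0.3150 × 0.2268 / (6 × 0.5978) = 0.01006
  Wq_B = Lq/λ = 0.01006/6.6 = 0.001524
  W_B = Wq_B + 1/μ = 0.001524 + 0.1031 = 0.1046

Since W_B = 0.1046 < W_A = 0.1235, Option B (multiple servers) has the shorter time in system.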